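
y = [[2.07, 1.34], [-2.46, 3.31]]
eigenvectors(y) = [[(-0.2+0.56j), -0.20-0.56j], [(-0.8+0j), (-0.8-0j)]]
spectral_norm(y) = 4.13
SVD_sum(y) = [[0.15,  -0.19], [-2.57,  3.22]] + [[1.92, 1.53], [0.11, 0.09]]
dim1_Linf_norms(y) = [2.07, 3.31]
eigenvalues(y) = [(2.69+1.71j), (2.69-1.71j)]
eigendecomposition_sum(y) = [[(1.03+1.34j),  0.67-1.06j], [(-1.23+1.94j),  (1.65+0.36j)]] + [[1.03-1.34j, (0.67+1.06j)], [-1.23-1.94j, 1.65-0.36j]]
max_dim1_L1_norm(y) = 5.77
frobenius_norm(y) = 4.81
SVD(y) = [[-0.06, 1.0], [1.00, 0.06]] @ diag([4.128805710838657, 2.457877824902224]) @ [[-0.62, 0.78], [0.78, 0.62]]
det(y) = 10.15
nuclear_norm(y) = 6.59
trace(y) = 5.38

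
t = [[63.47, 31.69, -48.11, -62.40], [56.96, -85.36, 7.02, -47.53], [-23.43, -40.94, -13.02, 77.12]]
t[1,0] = 56.96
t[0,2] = -48.11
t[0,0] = 63.47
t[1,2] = 7.02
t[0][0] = 63.47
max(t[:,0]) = 63.47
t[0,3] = -62.4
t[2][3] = 77.12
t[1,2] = 7.02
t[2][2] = -13.02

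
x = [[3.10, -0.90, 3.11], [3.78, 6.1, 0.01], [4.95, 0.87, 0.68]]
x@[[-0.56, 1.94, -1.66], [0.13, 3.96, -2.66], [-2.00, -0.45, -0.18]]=[[-8.07,  1.05,  -3.31], [-1.34,  31.48,  -22.50], [-4.02,  12.74,  -10.65]]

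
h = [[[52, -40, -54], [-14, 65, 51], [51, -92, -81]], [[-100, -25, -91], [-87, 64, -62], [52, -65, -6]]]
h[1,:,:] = [[-100, -25, -91], [-87, 64, -62], [52, -65, -6]]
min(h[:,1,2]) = -62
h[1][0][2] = -91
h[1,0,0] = -100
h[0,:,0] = [52, -14, 51]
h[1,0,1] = -25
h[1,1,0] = -87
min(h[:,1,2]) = -62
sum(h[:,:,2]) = -243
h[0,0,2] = -54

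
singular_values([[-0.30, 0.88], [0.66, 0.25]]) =[0.93, 0.7]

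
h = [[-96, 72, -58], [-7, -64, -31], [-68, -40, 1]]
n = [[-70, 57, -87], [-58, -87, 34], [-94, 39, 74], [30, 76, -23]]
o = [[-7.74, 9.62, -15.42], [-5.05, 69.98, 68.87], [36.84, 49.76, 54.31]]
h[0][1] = 72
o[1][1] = 69.98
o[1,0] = -5.05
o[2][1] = 49.76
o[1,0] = -5.05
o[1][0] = -5.05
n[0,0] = -70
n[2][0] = -94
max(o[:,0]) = 36.84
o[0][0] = -7.74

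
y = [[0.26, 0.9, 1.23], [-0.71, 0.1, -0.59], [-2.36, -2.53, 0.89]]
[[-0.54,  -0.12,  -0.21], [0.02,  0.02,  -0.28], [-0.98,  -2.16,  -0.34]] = y @ [[0.33,0.38,0.41], [-0.08,0.35,-0.27], [-0.45,-0.43,-0.06]]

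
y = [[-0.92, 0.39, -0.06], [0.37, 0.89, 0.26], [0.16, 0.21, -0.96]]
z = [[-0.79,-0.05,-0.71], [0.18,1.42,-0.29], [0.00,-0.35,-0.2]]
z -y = [[0.13, -0.44, -0.65], [-0.19, 0.53, -0.55], [-0.16, -0.56, 0.76]]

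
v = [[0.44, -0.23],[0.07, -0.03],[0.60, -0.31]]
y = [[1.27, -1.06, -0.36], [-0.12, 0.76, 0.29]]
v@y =[[0.59, -0.64, -0.23], [0.09, -0.1, -0.03], [0.8, -0.87, -0.31]]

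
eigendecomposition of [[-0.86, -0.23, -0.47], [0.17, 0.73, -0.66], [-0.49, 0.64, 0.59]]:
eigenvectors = [[(-0.96+0j),-0.01+0.21j,-0.01-0.21j], [-0.02+0.00j,0.71+0.00j,(0.71-0j)], [(-0.29+0j),-0.01-0.68j,(-0.01+0.68j)]]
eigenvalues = [(-1.01+0j), (0.73+0.68j), (0.73-0.68j)]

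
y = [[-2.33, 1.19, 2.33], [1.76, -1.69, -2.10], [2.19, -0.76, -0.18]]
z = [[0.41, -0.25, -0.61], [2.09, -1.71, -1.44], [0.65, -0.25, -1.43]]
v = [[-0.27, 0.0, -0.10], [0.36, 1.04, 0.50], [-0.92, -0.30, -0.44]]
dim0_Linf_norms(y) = [2.33, 1.69, 2.33]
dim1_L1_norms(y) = [5.85, 5.55, 3.13]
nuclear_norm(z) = 4.34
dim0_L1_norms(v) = [1.55, 1.34, 1.04]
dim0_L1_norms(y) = [6.28, 3.64, 4.61]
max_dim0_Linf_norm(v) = 1.04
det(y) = 3.42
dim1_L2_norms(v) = [0.29, 1.21, 1.06]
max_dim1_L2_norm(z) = 3.06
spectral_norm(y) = 5.09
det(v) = -0.00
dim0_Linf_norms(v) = [0.92, 1.04, 0.5]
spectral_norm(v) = 1.49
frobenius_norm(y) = 5.30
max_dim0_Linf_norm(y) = 2.33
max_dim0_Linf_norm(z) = 2.09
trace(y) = -4.20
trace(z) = -2.73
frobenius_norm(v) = 1.64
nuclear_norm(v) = 2.17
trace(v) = 0.33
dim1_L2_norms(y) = [3.5, 3.22, 2.33]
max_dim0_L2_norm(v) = 1.08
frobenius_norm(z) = 3.54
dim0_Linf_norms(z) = [2.09, 1.71, 1.44]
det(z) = -0.02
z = v @ y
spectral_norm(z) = 3.41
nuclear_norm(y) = 6.96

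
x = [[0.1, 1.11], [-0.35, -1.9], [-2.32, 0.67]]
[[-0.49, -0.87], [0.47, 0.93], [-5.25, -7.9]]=x@[[2.08, 3.10],[-0.63, -1.06]]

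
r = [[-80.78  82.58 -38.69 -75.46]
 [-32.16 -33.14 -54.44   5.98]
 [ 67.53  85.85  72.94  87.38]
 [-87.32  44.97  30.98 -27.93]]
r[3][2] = 30.98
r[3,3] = -27.93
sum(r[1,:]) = -113.75999999999999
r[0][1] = 82.58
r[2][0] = 67.53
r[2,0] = 67.53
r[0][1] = 82.58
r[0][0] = -80.78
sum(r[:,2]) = 10.790000000000003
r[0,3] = -75.46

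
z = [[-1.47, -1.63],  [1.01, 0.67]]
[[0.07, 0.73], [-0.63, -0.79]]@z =[[0.63, 0.38], [0.13, 0.50]]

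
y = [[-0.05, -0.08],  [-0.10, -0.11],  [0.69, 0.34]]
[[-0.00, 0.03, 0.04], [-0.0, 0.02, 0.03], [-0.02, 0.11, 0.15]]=y@[[-0.08,0.45,0.63], [0.11,-0.60,-0.84]]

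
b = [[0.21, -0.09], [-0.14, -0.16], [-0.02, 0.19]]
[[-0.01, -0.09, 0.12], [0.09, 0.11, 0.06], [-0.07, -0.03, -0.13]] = b@ [[-0.20, -0.53, 0.29], [-0.38, -0.24, -0.63]]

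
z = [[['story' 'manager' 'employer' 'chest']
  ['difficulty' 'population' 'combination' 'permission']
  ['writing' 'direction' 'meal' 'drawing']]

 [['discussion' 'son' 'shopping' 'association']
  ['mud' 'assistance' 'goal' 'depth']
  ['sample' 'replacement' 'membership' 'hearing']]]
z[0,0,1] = 'manager'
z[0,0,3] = 'chest'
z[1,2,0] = 'sample'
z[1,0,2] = 'shopping'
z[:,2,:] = [['writing', 'direction', 'meal', 'drawing'], ['sample', 'replacement', 'membership', 'hearing']]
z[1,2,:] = ['sample', 'replacement', 'membership', 'hearing']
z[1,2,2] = 'membership'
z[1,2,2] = 'membership'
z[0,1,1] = 'population'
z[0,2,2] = 'meal'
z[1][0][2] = 'shopping'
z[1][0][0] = 'discussion'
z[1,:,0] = ['discussion', 'mud', 'sample']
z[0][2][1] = 'direction'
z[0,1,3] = 'permission'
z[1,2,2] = 'membership'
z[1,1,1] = 'assistance'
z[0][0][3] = 'chest'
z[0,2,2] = 'meal'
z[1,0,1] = 'son'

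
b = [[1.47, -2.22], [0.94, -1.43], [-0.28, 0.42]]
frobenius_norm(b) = 3.21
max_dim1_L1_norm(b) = 3.69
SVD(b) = [[-0.83, 0.45], [-0.53, -0.81], [0.16, -0.39]] @ diag([3.205085403253869, 0.005249557027054984]) @ [[-0.55, 0.83], [0.83, 0.55]]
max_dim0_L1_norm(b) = 4.07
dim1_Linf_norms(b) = [2.22, 1.43, 0.42]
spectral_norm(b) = 3.21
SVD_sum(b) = [[1.47, -2.22], [0.94, -1.43], [-0.28, 0.42]] + [[0.00, 0.00], [-0.0, -0.00], [-0.0, -0.0]]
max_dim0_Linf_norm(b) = 2.22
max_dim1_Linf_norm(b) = 2.22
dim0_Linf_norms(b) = [1.47, 2.22]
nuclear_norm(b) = 3.21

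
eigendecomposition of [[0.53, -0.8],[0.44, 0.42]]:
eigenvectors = [[0.80+0.00j, (0.8-0j)], [(0.06-0.59j), (0.06+0.59j)]]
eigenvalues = [(0.48+0.59j), (0.48-0.59j)]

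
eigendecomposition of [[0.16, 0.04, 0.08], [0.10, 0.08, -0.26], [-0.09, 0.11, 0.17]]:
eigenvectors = [[(-0.77+0j), -0.25-0.02j, -0.25+0.02j],[(-0.64+0j), (0.78+0j), (0.78-0j)],[(-0.02+0j), (-0.18-0.54j), (-0.18+0.54j)]]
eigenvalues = [(0.19+0j), (0.11+0.18j), (0.11-0.18j)]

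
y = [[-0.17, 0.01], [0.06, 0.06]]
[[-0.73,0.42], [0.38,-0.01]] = y @ [[4.39, -2.32], [1.87, 2.15]]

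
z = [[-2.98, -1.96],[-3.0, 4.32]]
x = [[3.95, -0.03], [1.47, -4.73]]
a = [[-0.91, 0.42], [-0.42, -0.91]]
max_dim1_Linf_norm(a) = 0.91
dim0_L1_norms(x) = [5.42, 4.76]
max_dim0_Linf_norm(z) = 4.32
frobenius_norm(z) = 6.35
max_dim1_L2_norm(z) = 5.26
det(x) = -18.64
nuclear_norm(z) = 8.83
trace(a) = -1.82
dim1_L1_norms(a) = [1.33, 1.33]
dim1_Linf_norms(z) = [2.98, 4.32]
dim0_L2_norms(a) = [1.0, 1.0]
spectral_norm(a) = 1.00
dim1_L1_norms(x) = [3.98, 6.2]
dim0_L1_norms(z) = [5.98, 6.28]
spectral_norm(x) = 5.24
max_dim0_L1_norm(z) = 6.28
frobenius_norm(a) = 1.42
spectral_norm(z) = 5.26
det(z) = -18.75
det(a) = 1.00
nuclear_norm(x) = 8.80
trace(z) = 1.34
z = a @ x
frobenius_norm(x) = 6.34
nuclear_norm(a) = 2.00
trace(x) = -0.78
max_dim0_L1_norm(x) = 5.42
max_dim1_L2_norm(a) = 1.0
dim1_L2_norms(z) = [3.57, 5.26]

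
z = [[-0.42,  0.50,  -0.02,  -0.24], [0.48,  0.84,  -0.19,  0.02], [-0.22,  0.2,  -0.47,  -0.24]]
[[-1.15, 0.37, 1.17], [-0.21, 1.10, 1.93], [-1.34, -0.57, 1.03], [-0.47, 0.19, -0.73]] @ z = [[0.4, -0.03, -0.60, 0.0], [0.19, 1.20, -1.11, -0.39], [0.06, -0.94, -0.35, 0.06], [0.45, -0.22, 0.32, 0.29]]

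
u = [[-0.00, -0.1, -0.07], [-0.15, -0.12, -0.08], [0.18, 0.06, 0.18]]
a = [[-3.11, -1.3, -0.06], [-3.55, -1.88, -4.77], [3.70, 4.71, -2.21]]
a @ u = [[0.18, 0.46, 0.31],[-0.58, 0.29, -0.46],[-1.10, -1.07, -1.03]]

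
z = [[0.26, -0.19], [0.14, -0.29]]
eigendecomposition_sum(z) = [[0.23, -0.09], [0.07, -0.02]] + [[0.03,-0.10], [0.07,-0.27]]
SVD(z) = [[-0.71, -0.71], [-0.71, 0.71]] @ diag([0.4418144406874905, 0.11045361017187258]) @ [[-0.64,0.77], [-0.77,-0.64]]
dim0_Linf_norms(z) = [0.26, 0.29]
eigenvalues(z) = [0.21, -0.24]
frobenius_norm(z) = 0.46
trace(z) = -0.03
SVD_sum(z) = [[0.20, -0.24], [0.2, -0.24]] + [[0.06, 0.05], [-0.06, -0.05]]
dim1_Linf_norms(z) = [0.26, 0.29]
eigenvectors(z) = [[0.96, 0.36], [0.27, 0.93]]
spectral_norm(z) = 0.44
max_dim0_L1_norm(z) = 0.48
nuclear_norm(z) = 0.55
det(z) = -0.05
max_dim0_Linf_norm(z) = 0.29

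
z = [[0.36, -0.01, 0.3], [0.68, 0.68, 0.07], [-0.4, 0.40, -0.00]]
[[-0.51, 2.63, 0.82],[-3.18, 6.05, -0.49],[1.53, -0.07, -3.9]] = z @ [[-4.44, 4.35, 4.67], [-0.61, 4.17, -5.08], [3.60, 3.67, -3.04]]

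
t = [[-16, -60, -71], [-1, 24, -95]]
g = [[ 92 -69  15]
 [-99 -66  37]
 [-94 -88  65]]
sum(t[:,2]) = -166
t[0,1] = -60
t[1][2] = -95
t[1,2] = -95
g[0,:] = [92, -69, 15]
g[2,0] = -94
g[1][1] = -66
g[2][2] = 65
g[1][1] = -66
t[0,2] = -71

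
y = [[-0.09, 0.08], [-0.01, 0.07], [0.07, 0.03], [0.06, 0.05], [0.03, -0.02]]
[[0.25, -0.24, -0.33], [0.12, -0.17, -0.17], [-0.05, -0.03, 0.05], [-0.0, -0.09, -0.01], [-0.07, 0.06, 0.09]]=y@[[-1.35, 0.52, 1.65], [1.56, -2.37, -2.26]]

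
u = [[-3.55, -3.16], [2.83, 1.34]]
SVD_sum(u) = [[-3.79, -2.84],[2.46, 1.84]] + [[0.24, -0.32], [0.37, -0.50]]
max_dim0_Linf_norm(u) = 3.55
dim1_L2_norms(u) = [4.75, 3.13]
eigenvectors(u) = [[(0.73+0j), 0.73-0.00j],[-0.56-0.40j, -0.56+0.40j]]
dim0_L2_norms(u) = [4.54, 3.43]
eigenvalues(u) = [(-1.1+1.72j), (-1.1-1.72j)]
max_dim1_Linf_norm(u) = 3.55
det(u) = 4.19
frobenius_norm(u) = 5.69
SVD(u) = [[-0.84, 0.54], [0.54, 0.84]] @ diag([5.642903560406362, 0.7417812399577088]) @ [[0.80, 0.60], [0.6, -0.80]]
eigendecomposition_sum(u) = [[(-1.78+0.08j), -1.58-1.01j],[1.42+0.91j, (0.67+1.65j)]] + [[-1.77-0.08j, -1.58+1.01j], [(1.42-0.91j), 0.67-1.65j]]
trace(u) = -2.21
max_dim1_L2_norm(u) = 4.75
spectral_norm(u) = 5.64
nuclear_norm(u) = 6.38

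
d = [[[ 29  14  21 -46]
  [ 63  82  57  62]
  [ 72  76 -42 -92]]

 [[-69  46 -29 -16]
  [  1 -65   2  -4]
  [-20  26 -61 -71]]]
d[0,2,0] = 72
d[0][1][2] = 57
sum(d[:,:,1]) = 179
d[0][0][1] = 14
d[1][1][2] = 2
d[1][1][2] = 2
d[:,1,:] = [[63, 82, 57, 62], [1, -65, 2, -4]]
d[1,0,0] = -69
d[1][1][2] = 2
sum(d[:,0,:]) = -50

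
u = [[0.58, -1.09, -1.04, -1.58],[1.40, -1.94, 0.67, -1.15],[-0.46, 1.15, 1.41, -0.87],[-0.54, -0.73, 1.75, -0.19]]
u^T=[[0.58, 1.4, -0.46, -0.54],[-1.09, -1.94, 1.15, -0.73],[-1.04, 0.67, 1.41, 1.75],[-1.58, -1.15, -0.87, -0.19]]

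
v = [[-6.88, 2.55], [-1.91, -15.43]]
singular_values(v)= [15.66, 7.09]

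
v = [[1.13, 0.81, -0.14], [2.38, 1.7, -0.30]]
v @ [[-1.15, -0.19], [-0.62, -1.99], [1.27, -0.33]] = [[-1.98,-1.78], [-4.17,-3.74]]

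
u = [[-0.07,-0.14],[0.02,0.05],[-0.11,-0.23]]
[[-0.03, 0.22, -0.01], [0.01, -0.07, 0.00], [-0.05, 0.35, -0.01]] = u@ [[0.08, -0.67, -0.00], [0.19, -1.21, 0.04]]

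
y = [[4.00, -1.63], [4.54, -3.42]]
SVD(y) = [[-0.60, -0.80], [-0.80, 0.6]] @ diag([7.083713412407147, 0.8865124313189899]) @ [[-0.85,0.52],[-0.52,-0.85]]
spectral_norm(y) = 7.08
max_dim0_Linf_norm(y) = 4.54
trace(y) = 0.58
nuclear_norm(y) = 7.97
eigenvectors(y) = [[0.81,0.25],[0.59,0.97]]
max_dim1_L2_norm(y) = 5.68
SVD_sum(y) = [[3.63, -2.23], [4.82, -2.97]] + [[0.37, 0.6], [-0.28, -0.45]]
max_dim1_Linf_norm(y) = 4.54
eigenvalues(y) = [2.81, -2.23]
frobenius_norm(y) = 7.14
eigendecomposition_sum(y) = [[3.47, -0.91], [2.53, -0.66]] + [[0.53, -0.72], [2.01, -2.76]]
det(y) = -6.28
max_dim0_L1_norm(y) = 8.54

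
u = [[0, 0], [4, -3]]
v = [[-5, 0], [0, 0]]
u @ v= [[0, 0], [-20, 0]]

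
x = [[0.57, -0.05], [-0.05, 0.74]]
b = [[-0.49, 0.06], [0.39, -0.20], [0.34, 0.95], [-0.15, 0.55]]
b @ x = [[-0.28, 0.07], [0.23, -0.17], [0.15, 0.69], [-0.11, 0.41]]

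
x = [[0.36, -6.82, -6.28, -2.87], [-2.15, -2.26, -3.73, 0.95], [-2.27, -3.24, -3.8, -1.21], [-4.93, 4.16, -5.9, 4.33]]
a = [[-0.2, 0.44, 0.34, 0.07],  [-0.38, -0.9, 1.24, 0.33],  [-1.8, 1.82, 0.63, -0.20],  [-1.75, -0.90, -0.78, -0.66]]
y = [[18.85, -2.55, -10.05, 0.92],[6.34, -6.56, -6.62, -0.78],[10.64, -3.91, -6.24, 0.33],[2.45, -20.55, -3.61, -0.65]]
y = x @ a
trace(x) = -1.37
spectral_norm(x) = 11.88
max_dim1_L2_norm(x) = 9.76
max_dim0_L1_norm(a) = 4.13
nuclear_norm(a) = 6.52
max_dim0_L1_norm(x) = 19.71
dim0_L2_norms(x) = [5.85, 8.91, 10.13, 5.42]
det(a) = -0.02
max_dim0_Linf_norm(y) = 20.55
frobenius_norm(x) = 15.67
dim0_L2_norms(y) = [22.69, 22.07, 14.03, 1.41]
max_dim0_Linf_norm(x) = 6.82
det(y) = 0.96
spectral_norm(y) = 29.32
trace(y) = 5.40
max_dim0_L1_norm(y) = 38.28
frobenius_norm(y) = 34.65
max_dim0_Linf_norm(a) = 1.82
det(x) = 204.90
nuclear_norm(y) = 49.90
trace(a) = -1.13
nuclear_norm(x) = 24.61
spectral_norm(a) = 2.77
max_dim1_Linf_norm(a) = 1.82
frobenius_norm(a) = 3.85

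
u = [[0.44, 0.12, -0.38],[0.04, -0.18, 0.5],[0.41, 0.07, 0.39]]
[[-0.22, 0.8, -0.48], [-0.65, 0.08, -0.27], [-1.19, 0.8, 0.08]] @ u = [[-0.26, -0.2, 0.30], [-0.39, -0.11, 0.18], [-0.46, -0.28, 0.88]]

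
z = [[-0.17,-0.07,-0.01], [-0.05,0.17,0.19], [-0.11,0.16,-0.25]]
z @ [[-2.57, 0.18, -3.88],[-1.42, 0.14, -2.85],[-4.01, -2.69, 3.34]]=[[0.58, -0.01, 0.83],  [-0.87, -0.5, 0.34],  [1.06, 0.68, -0.86]]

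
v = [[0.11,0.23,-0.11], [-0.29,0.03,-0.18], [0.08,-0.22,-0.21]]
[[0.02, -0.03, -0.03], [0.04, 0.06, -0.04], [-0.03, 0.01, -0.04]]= v @ [[-0.11, -0.18, 0.01], [0.12, -0.08, -0.04], [-0.02, -0.05, 0.22]]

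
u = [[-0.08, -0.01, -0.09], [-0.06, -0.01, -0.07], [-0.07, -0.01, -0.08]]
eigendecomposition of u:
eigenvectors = [[-0.65, -0.40, -0.58],  [-0.50, 0.88, -0.58],  [-0.57, 0.24, 0.58]]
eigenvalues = [-0.17, -0.0, 0.0]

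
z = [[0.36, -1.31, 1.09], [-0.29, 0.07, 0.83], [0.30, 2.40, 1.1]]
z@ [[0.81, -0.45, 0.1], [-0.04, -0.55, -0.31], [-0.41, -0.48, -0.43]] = [[-0.1,0.04,-0.03], [-0.58,-0.31,-0.41], [-0.30,-1.98,-1.19]]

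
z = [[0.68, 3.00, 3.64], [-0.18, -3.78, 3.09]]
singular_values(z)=[4.89, 4.76]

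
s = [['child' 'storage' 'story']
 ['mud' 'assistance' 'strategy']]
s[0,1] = 'storage'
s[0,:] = ['child', 'storage', 'story']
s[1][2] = 'strategy'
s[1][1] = 'assistance'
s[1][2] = 'strategy'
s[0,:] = ['child', 'storage', 'story']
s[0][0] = 'child'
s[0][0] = 'child'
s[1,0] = 'mud'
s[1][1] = 'assistance'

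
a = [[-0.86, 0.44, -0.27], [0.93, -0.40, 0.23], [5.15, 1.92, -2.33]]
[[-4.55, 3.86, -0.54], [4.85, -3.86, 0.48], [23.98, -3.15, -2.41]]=a @[[4.47, -2.82, -0.54], [-3.75, 0.55, -4.82], [-3.50, -4.43, -4.13]]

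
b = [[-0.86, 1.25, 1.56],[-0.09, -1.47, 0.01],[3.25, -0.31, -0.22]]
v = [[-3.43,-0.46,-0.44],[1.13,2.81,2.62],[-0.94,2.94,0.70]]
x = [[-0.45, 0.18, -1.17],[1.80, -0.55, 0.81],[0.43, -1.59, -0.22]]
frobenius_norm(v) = 6.18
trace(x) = -1.22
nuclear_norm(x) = 4.62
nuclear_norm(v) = 9.56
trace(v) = 0.08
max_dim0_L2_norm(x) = 1.9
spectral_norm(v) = 4.92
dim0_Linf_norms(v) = [3.43, 2.94, 2.62]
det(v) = 18.55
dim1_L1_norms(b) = [3.67, 1.57, 3.78]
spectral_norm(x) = 2.41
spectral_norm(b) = 3.52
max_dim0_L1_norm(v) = 6.21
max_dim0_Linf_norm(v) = 3.43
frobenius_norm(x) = 2.93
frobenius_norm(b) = 4.20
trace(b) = -2.55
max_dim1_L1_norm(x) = 3.16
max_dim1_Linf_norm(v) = 3.43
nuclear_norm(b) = 6.57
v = x @ b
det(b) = 7.23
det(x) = 2.57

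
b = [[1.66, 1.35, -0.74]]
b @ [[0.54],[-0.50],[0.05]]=[[0.18]]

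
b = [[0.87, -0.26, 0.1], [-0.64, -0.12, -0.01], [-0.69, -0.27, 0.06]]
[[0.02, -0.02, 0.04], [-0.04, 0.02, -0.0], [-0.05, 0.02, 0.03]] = b @[[0.04, -0.02, 0.00], [0.09, -0.03, -0.02], [0.06, -0.08, 0.33]]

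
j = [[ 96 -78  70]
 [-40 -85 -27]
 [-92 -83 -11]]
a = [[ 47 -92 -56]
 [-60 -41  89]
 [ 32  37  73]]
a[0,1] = -92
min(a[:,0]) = -60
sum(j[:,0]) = -36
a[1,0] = -60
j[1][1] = -85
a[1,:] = [-60, -41, 89]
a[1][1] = -41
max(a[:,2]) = 89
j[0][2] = 70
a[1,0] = -60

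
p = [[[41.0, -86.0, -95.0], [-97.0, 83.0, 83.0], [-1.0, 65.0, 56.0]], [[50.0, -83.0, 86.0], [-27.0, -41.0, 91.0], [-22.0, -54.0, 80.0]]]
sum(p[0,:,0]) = -57.0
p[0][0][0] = 41.0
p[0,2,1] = 65.0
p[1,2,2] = 80.0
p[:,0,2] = [-95.0, 86.0]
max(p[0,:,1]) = 83.0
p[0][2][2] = 56.0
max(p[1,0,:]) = 86.0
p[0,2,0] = -1.0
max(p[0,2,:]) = 65.0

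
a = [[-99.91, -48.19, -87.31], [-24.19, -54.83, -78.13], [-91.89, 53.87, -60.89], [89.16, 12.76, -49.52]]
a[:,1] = [-48.19, -54.83, 53.87, 12.76]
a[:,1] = [-48.19, -54.83, 53.87, 12.76]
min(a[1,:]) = -78.13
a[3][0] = 89.16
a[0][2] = -87.31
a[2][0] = -91.89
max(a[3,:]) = 89.16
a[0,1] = -48.19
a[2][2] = -60.89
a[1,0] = -24.19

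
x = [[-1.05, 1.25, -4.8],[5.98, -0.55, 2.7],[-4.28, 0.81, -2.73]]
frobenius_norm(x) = 9.77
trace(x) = -4.33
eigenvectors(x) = [[-0.52, 0.60, 0.01], [0.65, 0.72, 0.97], [-0.56, -0.34, 0.25]]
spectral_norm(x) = 9.08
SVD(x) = [[-0.43, -0.89, -0.16],[0.7, -0.44, 0.56],[-0.56, 0.13, 0.82]] @ diag([9.076540855351015, 3.6160654531077276, 0.1605513624502379]) @ [[0.78, -0.15, 0.61], [-0.63, -0.21, 0.75], [-0.01, 0.97, 0.26]]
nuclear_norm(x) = 12.85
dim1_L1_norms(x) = [7.1, 9.23, 7.82]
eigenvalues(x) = [-7.7, 3.15, 0.22]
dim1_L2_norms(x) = [5.07, 6.58, 5.14]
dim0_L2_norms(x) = [7.43, 1.59, 6.15]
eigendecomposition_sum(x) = [[-2.99,0.91,-3.38],[3.7,-1.12,4.18],[-3.18,0.96,-3.59]] + [[1.94, 0.34, -1.42],[2.34, 0.41, -1.72],[-1.09, -0.19, 0.80]] + [[-0.0, 0.00, 0.00], [-0.06, 0.16, 0.24], [-0.01, 0.04, 0.06]]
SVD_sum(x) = [[-3.06,0.60,-2.39], [4.98,-0.97,3.88], [-3.99,0.78,-3.11]] + [[2.01, 0.68, -2.41],[1.00, 0.34, -1.20],[-0.29, -0.1, 0.35]] + [[0.0, -0.02, -0.01], [-0.00, 0.09, 0.02], [-0.0, 0.13, 0.03]]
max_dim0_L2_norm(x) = 7.43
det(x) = -5.27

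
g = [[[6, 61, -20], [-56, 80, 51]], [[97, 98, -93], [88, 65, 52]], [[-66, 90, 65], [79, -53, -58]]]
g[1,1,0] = 88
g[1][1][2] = 52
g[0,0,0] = 6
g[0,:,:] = [[6, 61, -20], [-56, 80, 51]]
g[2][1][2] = -58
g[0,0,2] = -20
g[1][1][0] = 88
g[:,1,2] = [51, 52, -58]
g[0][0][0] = 6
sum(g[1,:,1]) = 163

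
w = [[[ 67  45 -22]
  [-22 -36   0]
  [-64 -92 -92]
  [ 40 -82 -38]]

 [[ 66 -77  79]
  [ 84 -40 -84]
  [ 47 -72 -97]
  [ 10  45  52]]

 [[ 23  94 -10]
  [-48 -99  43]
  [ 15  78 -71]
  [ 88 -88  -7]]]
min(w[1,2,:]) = -97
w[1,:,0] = [66, 84, 47, 10]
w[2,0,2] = -10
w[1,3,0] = 10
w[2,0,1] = 94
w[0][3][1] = -82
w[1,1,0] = 84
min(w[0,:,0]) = -64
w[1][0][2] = 79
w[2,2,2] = -71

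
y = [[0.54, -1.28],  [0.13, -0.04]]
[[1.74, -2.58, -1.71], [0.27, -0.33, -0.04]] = y@ [[1.87,  -2.21,  0.11], [-0.57,  1.08,  1.38]]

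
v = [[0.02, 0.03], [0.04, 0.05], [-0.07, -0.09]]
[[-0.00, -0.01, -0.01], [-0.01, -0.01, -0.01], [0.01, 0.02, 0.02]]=v@[[-0.12, -0.21, -0.16], [-0.06, -0.10, -0.07]]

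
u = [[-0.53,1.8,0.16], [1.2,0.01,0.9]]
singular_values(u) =[1.92, 1.45]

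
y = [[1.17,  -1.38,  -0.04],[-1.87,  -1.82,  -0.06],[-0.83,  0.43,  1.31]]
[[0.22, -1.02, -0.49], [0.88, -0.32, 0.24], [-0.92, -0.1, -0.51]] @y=[[2.57, 1.34, -0.59], [1.43, -0.53, 0.30], [-0.47, 1.23, -0.63]]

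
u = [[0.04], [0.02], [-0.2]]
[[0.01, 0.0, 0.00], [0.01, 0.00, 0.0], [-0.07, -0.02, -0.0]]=u @ [[0.34, 0.09, 0.01]]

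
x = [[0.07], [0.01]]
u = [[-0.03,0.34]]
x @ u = [[-0.0, 0.02],  [-0.0, 0.0]]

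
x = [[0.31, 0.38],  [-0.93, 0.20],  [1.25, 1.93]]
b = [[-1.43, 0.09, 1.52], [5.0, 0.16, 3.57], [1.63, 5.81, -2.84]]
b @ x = [[1.37, 2.41], [5.86, 8.82], [-8.45, -3.7]]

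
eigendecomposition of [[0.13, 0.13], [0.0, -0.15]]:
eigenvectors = [[1.00, -0.42], [0.00, 0.91]]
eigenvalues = [0.13, -0.15]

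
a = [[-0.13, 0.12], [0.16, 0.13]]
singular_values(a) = [0.21, 0.17]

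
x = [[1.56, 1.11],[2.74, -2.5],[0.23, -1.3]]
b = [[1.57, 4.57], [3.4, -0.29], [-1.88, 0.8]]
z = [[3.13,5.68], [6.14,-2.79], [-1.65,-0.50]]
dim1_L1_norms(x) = [2.67, 5.24, 1.53]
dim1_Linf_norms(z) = [5.68, 6.14, 1.65]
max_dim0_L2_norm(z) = 7.09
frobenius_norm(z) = 9.51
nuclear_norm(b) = 8.77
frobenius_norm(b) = 6.26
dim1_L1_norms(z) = [8.81, 8.93, 2.15]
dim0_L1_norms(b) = [6.85, 5.66]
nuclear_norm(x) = 5.91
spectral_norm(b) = 4.97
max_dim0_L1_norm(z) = 10.92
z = b + x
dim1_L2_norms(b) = [4.83, 3.41, 2.04]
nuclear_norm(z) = 13.43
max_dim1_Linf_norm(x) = 2.74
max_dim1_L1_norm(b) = 6.14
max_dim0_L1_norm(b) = 6.85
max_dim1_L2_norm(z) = 6.74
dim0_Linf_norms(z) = [6.14, 5.68]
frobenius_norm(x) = 4.38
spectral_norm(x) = 3.88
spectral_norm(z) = 7.10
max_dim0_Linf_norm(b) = 4.57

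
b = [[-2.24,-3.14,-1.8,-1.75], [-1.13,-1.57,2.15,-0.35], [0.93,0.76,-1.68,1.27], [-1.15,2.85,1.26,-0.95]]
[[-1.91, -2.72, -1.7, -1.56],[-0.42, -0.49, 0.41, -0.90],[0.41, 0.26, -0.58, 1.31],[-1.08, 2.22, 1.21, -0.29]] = b @ [[0.87, -0.11, 0.18, -0.01], [-0.11, 0.69, 0.25, 0.20], [0.18, 0.25, 0.44, -0.16], [-0.01, 0.2, -0.16, 0.71]]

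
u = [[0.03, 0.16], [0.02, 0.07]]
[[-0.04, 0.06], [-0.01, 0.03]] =u@[[1.17, -0.35], [-0.49, 0.47]]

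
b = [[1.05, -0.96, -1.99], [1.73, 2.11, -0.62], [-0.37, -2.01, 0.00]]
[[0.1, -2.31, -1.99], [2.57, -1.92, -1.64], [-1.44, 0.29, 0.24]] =b @ [[0.85, -0.89, -0.76], [0.56, 0.02, 0.02], [0.13, 0.68, 0.59]]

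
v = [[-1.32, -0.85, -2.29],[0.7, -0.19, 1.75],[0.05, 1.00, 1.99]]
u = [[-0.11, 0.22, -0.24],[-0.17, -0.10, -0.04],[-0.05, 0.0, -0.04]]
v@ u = [[0.40, -0.21, 0.44], [-0.13, 0.17, -0.23], [-0.28, -0.09, -0.13]]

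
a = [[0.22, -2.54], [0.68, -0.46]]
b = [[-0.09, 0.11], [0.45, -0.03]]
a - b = [[0.31, -2.65], [0.23, -0.43]]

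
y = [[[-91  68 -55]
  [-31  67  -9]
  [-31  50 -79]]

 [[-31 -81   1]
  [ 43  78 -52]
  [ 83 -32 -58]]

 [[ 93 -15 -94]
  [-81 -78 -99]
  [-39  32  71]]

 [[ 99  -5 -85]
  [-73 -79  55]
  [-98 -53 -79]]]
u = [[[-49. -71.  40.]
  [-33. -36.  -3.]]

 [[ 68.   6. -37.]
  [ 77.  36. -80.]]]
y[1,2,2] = -58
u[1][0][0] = 68.0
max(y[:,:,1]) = 78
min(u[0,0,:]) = -71.0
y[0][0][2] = -55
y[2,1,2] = -99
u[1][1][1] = 36.0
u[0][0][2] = 40.0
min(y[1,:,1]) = -81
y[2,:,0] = [93, -81, -39]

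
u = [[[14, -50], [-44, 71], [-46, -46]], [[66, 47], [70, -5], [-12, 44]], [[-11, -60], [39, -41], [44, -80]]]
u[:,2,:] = [[-46, -46], [-12, 44], [44, -80]]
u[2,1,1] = -41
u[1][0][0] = 66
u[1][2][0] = -12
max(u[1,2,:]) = 44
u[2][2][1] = -80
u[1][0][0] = 66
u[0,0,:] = [14, -50]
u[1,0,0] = 66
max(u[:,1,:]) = 71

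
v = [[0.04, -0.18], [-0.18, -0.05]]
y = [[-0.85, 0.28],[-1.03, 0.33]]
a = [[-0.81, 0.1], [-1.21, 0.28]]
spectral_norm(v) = 0.19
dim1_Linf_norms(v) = [0.18, 0.18]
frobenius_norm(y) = 1.40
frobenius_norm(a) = 1.49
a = v + y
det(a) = -0.11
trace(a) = -0.53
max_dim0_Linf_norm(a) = 1.21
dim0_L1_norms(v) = [0.22, 0.23]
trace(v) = -0.01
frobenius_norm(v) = 0.26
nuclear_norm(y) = 1.41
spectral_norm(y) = 1.40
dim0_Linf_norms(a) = [1.21, 0.28]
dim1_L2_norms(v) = [0.18, 0.19]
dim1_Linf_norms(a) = [0.81, 1.21]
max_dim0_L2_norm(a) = 1.46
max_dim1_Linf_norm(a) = 1.21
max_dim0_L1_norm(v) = 0.23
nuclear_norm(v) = 0.37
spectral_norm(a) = 1.48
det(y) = 0.01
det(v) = -0.03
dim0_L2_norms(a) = [1.46, 0.3]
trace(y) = -0.52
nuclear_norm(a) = 1.56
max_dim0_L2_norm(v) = 0.19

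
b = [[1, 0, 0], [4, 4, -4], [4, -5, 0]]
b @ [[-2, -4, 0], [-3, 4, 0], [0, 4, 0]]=[[-2, -4, 0], [-20, -16, 0], [7, -36, 0]]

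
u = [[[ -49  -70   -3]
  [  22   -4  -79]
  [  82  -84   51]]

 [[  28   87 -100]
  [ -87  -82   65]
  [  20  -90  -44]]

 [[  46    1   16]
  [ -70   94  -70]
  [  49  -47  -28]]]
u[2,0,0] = 46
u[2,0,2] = 16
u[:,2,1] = [-84, -90, -47]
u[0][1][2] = -79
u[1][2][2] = -44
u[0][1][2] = -79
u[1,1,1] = -82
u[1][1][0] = -87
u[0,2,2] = 51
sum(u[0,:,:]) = -134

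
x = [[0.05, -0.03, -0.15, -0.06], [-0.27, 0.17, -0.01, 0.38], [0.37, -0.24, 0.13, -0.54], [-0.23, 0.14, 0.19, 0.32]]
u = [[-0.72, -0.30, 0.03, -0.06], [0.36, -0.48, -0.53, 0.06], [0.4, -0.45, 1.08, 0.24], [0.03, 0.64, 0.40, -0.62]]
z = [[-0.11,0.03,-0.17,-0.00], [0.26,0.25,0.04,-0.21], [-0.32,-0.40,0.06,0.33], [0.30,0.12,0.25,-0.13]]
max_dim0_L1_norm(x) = 1.3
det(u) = -0.42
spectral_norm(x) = 0.96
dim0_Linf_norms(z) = [0.32, 0.4, 0.25, 0.33]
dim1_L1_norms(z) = [0.31, 0.76, 1.11, 0.8]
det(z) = 0.00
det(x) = -0.00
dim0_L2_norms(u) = [0.9, 0.97, 1.27, 0.67]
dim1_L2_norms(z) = [0.2, 0.42, 0.61, 0.43]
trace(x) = 0.67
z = x @ u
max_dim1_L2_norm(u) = 1.26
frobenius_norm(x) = 0.99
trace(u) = -0.74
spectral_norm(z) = 0.81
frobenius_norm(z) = 0.88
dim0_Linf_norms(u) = [0.72, 0.64, 1.08, 0.62]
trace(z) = 0.07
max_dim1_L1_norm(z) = 1.11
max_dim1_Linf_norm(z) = 0.4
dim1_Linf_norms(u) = [0.72, 0.53, 1.08, 0.64]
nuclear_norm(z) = 1.16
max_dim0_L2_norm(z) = 0.52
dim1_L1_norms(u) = [1.11, 1.43, 2.17, 1.69]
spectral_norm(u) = 1.29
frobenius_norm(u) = 1.95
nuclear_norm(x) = 1.24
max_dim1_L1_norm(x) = 1.28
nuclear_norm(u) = 3.61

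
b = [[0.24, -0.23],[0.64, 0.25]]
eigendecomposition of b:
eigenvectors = [[(0.01-0.51j), (0.01+0.51j)], [-0.86+0.00j, -0.86-0.00j]]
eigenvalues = [(0.24+0.38j), (0.24-0.38j)]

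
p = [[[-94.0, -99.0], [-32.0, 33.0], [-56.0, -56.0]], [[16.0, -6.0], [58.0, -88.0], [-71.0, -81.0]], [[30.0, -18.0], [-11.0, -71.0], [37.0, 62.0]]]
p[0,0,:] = [-94.0, -99.0]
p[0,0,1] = -99.0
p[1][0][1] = -6.0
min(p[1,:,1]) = -88.0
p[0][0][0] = -94.0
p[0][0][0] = -94.0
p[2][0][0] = 30.0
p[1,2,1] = -81.0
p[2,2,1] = 62.0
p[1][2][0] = -71.0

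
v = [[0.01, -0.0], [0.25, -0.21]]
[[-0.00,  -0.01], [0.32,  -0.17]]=v@ [[-0.26, -1.33], [-1.83, -0.77]]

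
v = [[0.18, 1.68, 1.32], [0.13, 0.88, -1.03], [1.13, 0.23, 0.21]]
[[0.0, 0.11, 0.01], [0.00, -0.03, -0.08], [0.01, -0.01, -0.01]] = v@[[0.01, -0.02, -0.01],[0.00, 0.03, -0.03],[-0.00, 0.05, 0.05]]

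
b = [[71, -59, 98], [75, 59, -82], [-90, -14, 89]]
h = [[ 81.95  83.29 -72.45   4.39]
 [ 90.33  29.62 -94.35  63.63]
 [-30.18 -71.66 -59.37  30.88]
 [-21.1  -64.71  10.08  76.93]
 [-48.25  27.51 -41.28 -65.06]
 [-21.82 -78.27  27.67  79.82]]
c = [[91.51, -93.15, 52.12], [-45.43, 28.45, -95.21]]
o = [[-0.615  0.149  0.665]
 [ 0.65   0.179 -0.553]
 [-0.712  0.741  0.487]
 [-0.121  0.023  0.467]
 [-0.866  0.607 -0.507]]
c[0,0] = 91.51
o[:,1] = [0.149, 0.179, 0.741, 0.023, 0.607]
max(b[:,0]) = 75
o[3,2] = 0.467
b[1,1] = 59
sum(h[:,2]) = -229.7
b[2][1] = -14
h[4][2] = -41.28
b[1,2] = -82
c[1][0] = -45.43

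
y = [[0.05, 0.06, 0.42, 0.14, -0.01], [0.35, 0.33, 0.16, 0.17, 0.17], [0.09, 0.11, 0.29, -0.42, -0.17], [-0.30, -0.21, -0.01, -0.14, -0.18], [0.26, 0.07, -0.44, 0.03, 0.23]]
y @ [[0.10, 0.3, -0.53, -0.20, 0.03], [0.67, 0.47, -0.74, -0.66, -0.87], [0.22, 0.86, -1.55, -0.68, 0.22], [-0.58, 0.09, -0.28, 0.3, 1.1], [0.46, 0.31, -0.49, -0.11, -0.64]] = [[0.05, 0.41, -0.76, -0.29, 0.20], [0.27, 0.47, -0.81, -0.36, -0.16], [0.31, 0.24, -0.38, -0.40, -0.38], [-0.17, -0.27, 0.46, 0.18, 0.13], [0.06, -0.19, 0.37, 0.18, -0.26]]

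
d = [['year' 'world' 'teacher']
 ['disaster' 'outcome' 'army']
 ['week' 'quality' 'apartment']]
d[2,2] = 'apartment'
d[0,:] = ['year', 'world', 'teacher']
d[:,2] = ['teacher', 'army', 'apartment']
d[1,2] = 'army'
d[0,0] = 'year'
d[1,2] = 'army'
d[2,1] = 'quality'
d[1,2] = 'army'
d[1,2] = 'army'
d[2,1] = 'quality'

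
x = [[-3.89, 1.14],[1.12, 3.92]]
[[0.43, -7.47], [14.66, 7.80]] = x @ [[0.91, 2.31], [3.48, 1.33]]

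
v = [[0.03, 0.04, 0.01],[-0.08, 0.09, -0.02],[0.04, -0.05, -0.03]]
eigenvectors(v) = [[0.33-0.41j, 0.33+0.41j, -0.17+0.00j], [(0.8+0j), 0.80-0.00j, (0.05+0j)], [-0.30-0.04j, (-0.3+0.04j), 0.98+0.00j]]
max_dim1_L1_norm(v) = 0.19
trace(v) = 0.09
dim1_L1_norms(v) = [0.08, 0.19, 0.12]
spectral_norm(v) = 0.14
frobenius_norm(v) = 0.15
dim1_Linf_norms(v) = [0.04, 0.09, 0.05]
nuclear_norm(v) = 0.22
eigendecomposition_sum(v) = [[0.02+0.05j, 0.02-0.02j, 0.01j],[(-0.04+0.06j), 0.05-0.00j, -0.01+0.01j],[0.02-0.02j, (-0.02-0j), -0j]] + [[(0.02-0.05j), (0.02+0.02j), 0.00-0.01j], [-0.04-0.06j, 0.05+0.00j, (-0.01-0.01j)], [(0.02+0.02j), -0.02+0.00j, 0j]] + [[(-0-0j), 0j, (0.01-0j)], [0.00+0.00j, -0.00-0.00j, (-0+0j)], [0j, (-0.02-0j), -0.04+0.00j]]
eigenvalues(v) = [(0.06+0.04j), (0.06-0.04j), (-0.04+0j)]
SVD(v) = [[0.09,-0.93,0.35], [0.88,0.23,0.41], [-0.46,0.27,0.84]] @ diag([0.13684322531220153, 0.051662150300847295, 0.03324084704767199]) @ [[-0.63, 0.77, -0.02], [-0.69, -0.58, -0.43], [0.34, 0.26, -0.90]]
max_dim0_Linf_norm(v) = 0.09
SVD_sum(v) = [[-0.01, 0.01, -0.0], [-0.08, 0.09, -0.0], [0.04, -0.05, 0.0]] + [[0.03, 0.03, 0.02], [-0.01, -0.01, -0.01], [-0.01, -0.01, -0.01]] + [[0.00, 0.00, -0.01], [0.00, 0.00, -0.01], [0.01, 0.01, -0.03]]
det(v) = -0.00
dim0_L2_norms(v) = [0.09, 0.11, 0.04]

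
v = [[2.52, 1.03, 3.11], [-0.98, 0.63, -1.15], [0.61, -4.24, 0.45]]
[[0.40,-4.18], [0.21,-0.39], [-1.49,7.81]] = v@[[0.68, 0.47], [0.39, -1.89], [-0.55, -1.1]]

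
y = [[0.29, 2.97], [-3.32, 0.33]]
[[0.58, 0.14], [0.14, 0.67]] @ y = [[-0.30, 1.77], [-2.18, 0.64]]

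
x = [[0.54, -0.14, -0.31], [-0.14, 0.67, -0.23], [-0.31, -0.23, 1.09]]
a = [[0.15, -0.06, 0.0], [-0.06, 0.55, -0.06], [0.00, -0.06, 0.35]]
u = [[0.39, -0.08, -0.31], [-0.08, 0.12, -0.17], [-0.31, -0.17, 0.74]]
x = u + a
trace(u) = 1.25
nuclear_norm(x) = 2.30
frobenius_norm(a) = 0.68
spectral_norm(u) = 0.94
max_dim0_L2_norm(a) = 0.56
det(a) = 0.03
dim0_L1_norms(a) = [0.21, 0.67, 0.41]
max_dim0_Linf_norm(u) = 0.74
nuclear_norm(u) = 1.26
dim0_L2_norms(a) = [0.16, 0.56, 0.36]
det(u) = -0.00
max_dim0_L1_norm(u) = 1.22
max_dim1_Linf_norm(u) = 0.74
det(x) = 0.26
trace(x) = 2.30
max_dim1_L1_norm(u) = 1.22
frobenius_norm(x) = 1.51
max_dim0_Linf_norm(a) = 0.55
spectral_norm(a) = 0.57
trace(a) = 1.05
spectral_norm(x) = 1.27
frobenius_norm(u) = 0.99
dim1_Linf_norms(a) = [0.15, 0.55, 0.35]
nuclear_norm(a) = 1.05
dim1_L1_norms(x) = [0.99, 1.04, 1.63]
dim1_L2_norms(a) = [0.16, 0.56, 0.36]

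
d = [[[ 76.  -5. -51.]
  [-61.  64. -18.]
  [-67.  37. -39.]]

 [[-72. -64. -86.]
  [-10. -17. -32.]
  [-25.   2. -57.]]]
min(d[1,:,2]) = -86.0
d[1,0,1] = -64.0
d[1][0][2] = -86.0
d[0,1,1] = 64.0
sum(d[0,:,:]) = -64.0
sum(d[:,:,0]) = -159.0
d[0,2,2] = -39.0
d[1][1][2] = -32.0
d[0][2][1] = 37.0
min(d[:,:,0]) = -72.0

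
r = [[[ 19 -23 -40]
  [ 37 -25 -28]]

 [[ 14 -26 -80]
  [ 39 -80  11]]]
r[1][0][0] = 14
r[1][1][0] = 39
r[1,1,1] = -80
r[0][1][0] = 37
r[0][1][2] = -28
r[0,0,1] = -23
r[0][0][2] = -40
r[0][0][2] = -40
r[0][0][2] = -40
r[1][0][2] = -80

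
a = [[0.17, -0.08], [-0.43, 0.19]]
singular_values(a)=[0.51, 0.0]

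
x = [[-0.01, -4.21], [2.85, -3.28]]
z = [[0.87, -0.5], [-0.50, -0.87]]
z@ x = [[-1.43, -2.02], [-2.47, 4.96]]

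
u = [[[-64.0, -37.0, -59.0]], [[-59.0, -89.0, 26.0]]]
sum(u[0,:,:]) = -160.0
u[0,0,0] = -64.0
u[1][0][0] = -59.0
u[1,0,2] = 26.0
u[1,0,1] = -89.0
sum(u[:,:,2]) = -33.0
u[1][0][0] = -59.0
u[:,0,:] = [[-64.0, -37.0, -59.0], [-59.0, -89.0, 26.0]]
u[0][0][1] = -37.0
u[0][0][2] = -59.0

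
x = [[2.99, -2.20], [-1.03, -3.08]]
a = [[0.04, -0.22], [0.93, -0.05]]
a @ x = [[0.35, 0.59], [2.83, -1.89]]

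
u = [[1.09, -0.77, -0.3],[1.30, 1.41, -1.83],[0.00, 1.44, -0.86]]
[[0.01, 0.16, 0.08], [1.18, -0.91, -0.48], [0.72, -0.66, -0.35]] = u @ [[0.40, 0.10, 0.06], [0.53, -0.22, -0.11], [0.05, 0.4, 0.22]]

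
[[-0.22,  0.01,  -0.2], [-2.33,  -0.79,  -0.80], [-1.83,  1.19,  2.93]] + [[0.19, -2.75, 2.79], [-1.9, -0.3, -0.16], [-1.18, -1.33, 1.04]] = [[-0.03, -2.74, 2.59], [-4.23, -1.09, -0.96], [-3.01, -0.14, 3.97]]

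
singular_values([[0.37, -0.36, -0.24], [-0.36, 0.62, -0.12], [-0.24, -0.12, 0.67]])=[0.89, 0.76, 0.01]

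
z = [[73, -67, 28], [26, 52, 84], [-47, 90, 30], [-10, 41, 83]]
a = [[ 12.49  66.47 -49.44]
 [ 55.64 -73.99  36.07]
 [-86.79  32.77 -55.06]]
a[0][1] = 66.47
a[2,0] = -86.79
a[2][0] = -86.79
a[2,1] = 32.77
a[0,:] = [12.49, 66.47, -49.44]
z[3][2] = 83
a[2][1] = 32.77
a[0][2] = -49.44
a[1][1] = -73.99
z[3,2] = 83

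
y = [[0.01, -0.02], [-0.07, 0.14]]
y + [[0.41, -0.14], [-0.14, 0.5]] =[[0.42, -0.16], [-0.21, 0.64]]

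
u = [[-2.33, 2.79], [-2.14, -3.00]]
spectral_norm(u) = 4.10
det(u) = 12.96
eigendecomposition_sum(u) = [[(-1.16+1.39j), (1.4+1.54j)], [(-1.07-1.18j), -1.50+1.03j]] + [[-1.16-1.39j, (1.4-1.54j)],[-1.07+1.18j, -1.50-1.03j]]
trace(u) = -5.33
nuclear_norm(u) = 7.26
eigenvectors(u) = [[(0.75+0j),(0.75-0j)], [-0.09+0.65j,(-0.09-0.65j)]]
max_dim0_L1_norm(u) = 5.79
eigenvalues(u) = [(-2.66+2.42j), (-2.66-2.42j)]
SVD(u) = [[-0.69,  0.73], [0.73,  0.69]] @ diag([4.096957533549093, 3.163469451139894]) @ [[0.01, -1.0], [-1.0, -0.01]]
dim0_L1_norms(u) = [4.47, 5.79]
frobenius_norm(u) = 5.18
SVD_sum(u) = [[-0.03, 2.82], [0.04, -2.97]] + [[-2.3,-0.03], [-2.18,-0.03]]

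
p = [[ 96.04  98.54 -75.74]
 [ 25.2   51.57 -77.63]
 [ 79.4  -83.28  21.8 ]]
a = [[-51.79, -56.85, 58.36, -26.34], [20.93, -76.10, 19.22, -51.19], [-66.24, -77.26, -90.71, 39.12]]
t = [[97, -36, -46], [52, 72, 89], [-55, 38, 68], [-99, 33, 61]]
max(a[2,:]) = 39.12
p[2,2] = 21.8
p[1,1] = 51.57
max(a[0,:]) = 58.36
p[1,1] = 51.57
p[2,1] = -83.28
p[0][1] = 98.54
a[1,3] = -51.19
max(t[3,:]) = 61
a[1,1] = -76.1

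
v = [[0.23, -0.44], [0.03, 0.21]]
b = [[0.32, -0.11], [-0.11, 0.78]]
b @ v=[[0.07, -0.16], [-0.00, 0.21]]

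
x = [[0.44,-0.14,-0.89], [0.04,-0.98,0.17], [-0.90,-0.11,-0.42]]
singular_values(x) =[1.0, 1.0, 0.99]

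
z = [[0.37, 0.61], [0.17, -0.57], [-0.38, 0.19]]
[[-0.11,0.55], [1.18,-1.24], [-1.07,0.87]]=z@[[2.09, -1.42], [-1.44, 1.76]]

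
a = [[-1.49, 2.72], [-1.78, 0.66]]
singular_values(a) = [3.46, 1.11]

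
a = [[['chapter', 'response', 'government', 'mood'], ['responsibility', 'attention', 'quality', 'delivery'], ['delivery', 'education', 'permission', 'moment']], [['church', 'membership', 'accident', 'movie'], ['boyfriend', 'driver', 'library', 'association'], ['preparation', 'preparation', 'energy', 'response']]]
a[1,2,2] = 'energy'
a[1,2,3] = 'response'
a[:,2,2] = ['permission', 'energy']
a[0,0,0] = 'chapter'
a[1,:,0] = ['church', 'boyfriend', 'preparation']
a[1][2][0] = 'preparation'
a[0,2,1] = 'education'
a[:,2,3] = ['moment', 'response']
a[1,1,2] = 'library'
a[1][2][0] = 'preparation'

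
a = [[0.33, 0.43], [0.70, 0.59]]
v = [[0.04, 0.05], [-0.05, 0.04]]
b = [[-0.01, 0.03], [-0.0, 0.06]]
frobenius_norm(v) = 0.09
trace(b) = 0.05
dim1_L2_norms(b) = [0.03, 0.06]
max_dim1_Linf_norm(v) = 0.05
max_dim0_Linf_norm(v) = 0.05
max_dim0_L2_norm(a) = 0.77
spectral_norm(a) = 1.06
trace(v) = 0.08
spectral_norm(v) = 0.06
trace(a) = 0.92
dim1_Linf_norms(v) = [0.05, 0.05]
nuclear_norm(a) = 1.16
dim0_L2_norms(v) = [0.06, 0.06]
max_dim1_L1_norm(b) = 0.06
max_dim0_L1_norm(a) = 1.03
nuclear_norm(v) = 0.13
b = a @ v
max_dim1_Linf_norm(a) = 0.7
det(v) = 0.00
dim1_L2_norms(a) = [0.54, 0.92]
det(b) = -0.00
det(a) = -0.11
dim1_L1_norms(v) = [0.09, 0.09]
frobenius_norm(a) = 1.06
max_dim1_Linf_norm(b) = 0.06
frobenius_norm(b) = 0.07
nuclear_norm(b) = 0.08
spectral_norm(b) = 0.07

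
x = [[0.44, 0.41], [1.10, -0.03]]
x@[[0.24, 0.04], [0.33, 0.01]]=[[0.24, 0.02], [0.25, 0.04]]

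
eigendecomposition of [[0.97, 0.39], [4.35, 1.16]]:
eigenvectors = [[-0.31, -0.27], [0.95, -0.96]]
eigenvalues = [-0.24, 2.37]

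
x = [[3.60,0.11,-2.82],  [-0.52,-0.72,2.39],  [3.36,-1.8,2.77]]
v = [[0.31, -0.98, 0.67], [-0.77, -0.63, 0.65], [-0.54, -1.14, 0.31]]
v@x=[[3.88,-0.47,-1.36], [-0.26,-0.80,2.47], [-0.31,0.2,-0.34]]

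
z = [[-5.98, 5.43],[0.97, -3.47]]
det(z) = 15.484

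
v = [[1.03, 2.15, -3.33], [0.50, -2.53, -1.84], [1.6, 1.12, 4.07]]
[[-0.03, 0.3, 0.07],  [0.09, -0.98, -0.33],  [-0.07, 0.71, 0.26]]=v @[[0.0,-0.03,-0.01], [-0.03,0.31,0.1], [-0.01,0.10,0.04]]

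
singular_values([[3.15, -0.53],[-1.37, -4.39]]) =[4.64, 3.14]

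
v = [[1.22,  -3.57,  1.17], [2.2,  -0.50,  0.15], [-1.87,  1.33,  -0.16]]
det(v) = 1.93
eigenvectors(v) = [[(-0.73+0j), -0.73-0.00j, 0.04+0.00j], [-0.13+0.49j, (-0.13-0.49j), (0.32+0j)], [0.26-0.37j, 0.26+0.37j, (0.95+0j)]]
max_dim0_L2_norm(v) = 3.84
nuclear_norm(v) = 6.92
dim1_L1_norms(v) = [5.96, 2.85, 3.36]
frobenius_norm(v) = 5.10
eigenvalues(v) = [(0.17+3j), (0.17-3j), (0.21+0j)]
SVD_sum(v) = [[2.14, -2.99, 0.87], [0.95, -1.33, 0.39], [-1.22, 1.70, -0.5]] + [[-0.93, -0.59, 0.26], [1.24, 0.79, -0.35], [-0.66, -0.42, 0.18]] + [[0.00,0.01,0.04], [0.01,0.04,0.11], [0.01,0.05,0.15]]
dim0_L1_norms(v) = [5.29, 5.4, 1.48]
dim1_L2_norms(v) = [3.95, 2.26, 2.3]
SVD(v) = [[-0.81, 0.55, 0.2],[-0.36, -0.74, 0.57],[0.46, 0.39, 0.80]] @ diag([4.6642167285537335, 2.0519708110826773, 0.2014897008390404]) @ [[-0.57, 0.79, -0.23], [-0.82, -0.52, 0.23], [0.06, 0.32, 0.95]]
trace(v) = 0.56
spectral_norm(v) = 4.66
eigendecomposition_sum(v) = [[0.61+1.46j, -1.79+0.07j, 0.58-0.08j], [1.09-0.15j, -0.27+1.22j, 0.05-0.41j], [-0.95-0.21j, (0.6-0.93j), (-0.16+0.32j)]] + [[0.61-1.46j, -1.79-0.07j, 0.58+0.08j], [1.09+0.15j, (-0.27-1.22j), (0.05+0.41j)], [(-0.95+0.21j), (0.6+0.93j), (-0.16-0.32j)]] + [[-0j, (0.01+0j), 0.01-0.00j], [0.01-0.00j, (0.04+0j), (0.06-0j)], [0.04-0.00j, 0.13+0.00j, (0.17-0j)]]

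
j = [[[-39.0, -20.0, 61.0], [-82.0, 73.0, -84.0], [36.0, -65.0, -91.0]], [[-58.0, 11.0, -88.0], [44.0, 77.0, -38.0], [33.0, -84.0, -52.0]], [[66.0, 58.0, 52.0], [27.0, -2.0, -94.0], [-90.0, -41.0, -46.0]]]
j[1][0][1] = 11.0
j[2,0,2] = 52.0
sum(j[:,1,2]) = -216.0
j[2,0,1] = 58.0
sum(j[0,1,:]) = -93.0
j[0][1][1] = 73.0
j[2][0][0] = 66.0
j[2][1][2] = -94.0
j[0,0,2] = 61.0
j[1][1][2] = -38.0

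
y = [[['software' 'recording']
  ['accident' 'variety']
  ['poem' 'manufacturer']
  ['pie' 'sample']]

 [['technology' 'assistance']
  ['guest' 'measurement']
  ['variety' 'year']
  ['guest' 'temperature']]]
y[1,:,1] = ['assistance', 'measurement', 'year', 'temperature']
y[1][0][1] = 'assistance'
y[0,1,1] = 'variety'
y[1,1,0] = 'guest'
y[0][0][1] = 'recording'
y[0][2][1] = 'manufacturer'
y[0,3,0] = 'pie'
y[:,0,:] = [['software', 'recording'], ['technology', 'assistance']]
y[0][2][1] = 'manufacturer'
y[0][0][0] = 'software'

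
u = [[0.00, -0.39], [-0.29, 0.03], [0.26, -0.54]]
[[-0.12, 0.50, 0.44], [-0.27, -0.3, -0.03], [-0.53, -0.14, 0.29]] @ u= [[-0.03,-0.18], [0.08,0.11], [0.12,0.05]]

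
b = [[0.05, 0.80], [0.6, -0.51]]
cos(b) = [[0.77, 0.17], [0.12, 0.66]]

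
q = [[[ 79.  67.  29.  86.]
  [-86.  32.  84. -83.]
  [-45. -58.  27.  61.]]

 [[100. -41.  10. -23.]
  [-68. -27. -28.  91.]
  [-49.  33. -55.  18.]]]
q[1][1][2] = -28.0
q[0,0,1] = 67.0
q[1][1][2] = -28.0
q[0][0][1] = 67.0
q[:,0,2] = [29.0, 10.0]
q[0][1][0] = -86.0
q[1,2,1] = 33.0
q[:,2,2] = [27.0, -55.0]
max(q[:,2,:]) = 61.0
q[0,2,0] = -45.0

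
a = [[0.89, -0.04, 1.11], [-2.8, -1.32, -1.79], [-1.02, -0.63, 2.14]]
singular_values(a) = [3.8, 2.51, 0.35]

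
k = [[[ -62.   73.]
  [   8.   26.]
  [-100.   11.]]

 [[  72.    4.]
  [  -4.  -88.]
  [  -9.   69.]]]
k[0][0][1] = 73.0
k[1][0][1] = 4.0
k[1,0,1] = 4.0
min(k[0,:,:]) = -100.0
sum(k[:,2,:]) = -29.0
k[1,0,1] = 4.0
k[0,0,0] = -62.0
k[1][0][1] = 4.0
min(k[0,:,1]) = 11.0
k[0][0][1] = 73.0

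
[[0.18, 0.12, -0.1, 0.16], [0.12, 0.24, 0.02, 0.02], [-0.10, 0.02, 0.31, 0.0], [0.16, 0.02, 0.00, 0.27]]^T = [[0.18, 0.12, -0.10, 0.16], [0.12, 0.24, 0.02, 0.02], [-0.10, 0.02, 0.31, 0.00], [0.16, 0.02, 0.0, 0.27]]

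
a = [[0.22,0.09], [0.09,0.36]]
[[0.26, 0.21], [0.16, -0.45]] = a @ [[1.1, 1.66], [0.17, -1.67]]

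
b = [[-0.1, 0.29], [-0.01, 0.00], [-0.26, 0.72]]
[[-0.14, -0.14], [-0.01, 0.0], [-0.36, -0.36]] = b @ [[0.52, -0.1], [-0.31, -0.53]]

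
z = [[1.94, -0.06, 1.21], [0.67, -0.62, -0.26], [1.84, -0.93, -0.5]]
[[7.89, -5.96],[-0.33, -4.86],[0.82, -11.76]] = z @ [[2.01, -4.95], [1.29, 1.2], [3.36, 3.07]]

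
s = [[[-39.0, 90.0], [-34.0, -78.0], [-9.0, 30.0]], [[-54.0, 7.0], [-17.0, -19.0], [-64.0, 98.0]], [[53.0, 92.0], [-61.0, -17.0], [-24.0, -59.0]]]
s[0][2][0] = -9.0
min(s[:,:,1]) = -78.0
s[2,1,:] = [-61.0, -17.0]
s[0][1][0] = -34.0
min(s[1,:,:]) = -64.0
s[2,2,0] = -24.0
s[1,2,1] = 98.0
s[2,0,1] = 92.0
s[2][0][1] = 92.0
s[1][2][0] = -64.0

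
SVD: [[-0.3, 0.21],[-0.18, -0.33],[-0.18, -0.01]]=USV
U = [[-0.93, 0.04], [0.06, -0.96], [-0.37, -0.27]]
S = [0.39, 0.39]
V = [[0.84, -0.54], [0.54, 0.84]]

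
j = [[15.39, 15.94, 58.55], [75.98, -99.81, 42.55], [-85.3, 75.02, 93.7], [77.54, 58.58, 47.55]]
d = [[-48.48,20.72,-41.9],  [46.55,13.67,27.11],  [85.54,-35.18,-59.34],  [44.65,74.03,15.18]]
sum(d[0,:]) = -69.66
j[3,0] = 77.54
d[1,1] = 13.67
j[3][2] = 47.55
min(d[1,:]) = 13.67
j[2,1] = 75.02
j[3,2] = 47.55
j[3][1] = 58.58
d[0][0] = -48.48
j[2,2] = 93.7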